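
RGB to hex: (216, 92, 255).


R = 216 → D8 (hex)
G = 92 → 5C (hex)
B = 255 → FF (hex)
Hex = #D85CFF


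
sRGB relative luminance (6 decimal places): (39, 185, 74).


Linearize each channel (sRGB transfer function): c = v/255; c_lin = c/12.92 if c ≤ 0.04045, else ((c+0.055)/1.055)^2.4
  R: 39/255 ≈ 0.152941 > 0.04045 → ((0.152941+0.055)/1.055)^2.4 ≈ 0.020289
  G: 185/255 ≈ 0.725490 > 0.04045 → ((0.725490+0.055)/1.055)^2.4 ≈ 0.485150
  B: 74/255 ≈ 0.290196 > 0.04045 → ((0.290196+0.055)/1.055)^2.4 ≈ 0.068478
R_lin = 0.020289, G_lin = 0.485150, B_lin = 0.068478
L = 0.2126×R + 0.7152×G + 0.0722×B
L = 0.2126×0.020289 + 0.7152×0.485150 + 0.0722×0.068478
L ≈ 0.356237


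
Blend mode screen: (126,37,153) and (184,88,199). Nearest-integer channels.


Screen: C = 255 - (255-A)×(255-B)/255, rounded to nearest integer
R: 255 - (255-126)×(255-184)/255 = 255 - 9159/255 ≈ 255 - 35.918 = 219.082 → 219
G: 255 - (255-37)×(255-88)/255 = 255 - 36406/255 ≈ 255 - 142.769 = 112.231 → 112
B: 255 - (255-153)×(255-199)/255 = 255 - 5712/255 ≈ 255 - 22.400 = 232.600 → 233
= RGB(219, 112, 233)


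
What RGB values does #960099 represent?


96 → 150 (R)
00 → 0 (G)
99 → 153 (B)
= RGB(150, 0, 153)


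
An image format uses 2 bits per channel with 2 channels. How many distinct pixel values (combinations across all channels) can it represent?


Total bits = 2 bits/channel × 2 channels = 4 bits
Distinct pixel values = 2^4
= 16 pixel values


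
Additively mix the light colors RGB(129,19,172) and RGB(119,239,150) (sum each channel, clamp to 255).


Additive: each channel = min(255, C₁+C₂)
R: 129+119 = 248 → 248
G: 19+239 = 258 → 255
B: 172+150 = 322 → 255
= RGB(248, 255, 255)


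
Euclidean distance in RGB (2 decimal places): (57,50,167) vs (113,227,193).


d = √[(R₁-R₂)² + (G₁-G₂)² + (B₁-B₂)²]
d = √[(57-113)² + (50-227)² + (167-193)²]
d = √[3136 + 31329 + 676]
d = √35141
d ≈ 187.46


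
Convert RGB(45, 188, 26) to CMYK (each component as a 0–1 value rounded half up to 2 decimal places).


R'=45/255≈0.1765, G'=188/255≈0.7373, B'=26/255≈0.1020
K = 1 - max(R',G',B') = 1 - 188/255 = 67/255 = 0.26274… → 0.26
(1-R'-K)/(1-K) simplifies to (max-R)/max with max = 188:
C = (188-45)/188 = 143/188 = 0.76063… → 0.76
M = (188-188)/188 = 0/188 = 0 → 0.00
Y = (188-26)/188 = 162/188 = 0.86170… → 0.86
= CMYK(0.76, 0.00, 0.86, 0.26)


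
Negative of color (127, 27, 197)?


Invert: (255-R, 255-G, 255-B)
R: 255-127 = 128
G: 255-27 = 228
B: 255-197 = 58
= RGB(128, 228, 58)


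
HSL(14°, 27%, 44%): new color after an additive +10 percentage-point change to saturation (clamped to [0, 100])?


Original S = 27%
Adjustment = +10 percentage points
New S = 27 + (10) = 37
Clamp to [0, 100] → 37
= HSL(14°, 37%, 44%)


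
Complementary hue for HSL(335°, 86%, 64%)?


Complement = opposite side of color wheel = hue + 180°
H' = (335 + 180) mod 360 = 155°
S and L unchanged.
= HSL(155°, 86%, 64%)


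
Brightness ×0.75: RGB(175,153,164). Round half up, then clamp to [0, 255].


Multiply each channel by 0.75, round half up, clamp to [0, 255]
R: 175×0.75 = 131.25 → round → 131
G: 153×0.75 = 114.75 → round → 115
B: 164×0.75 = 123
= RGB(131, 115, 123)


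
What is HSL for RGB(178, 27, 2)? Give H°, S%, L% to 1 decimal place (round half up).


Normalize: R'=178/255≈0.6980, G'=27/255≈0.1059, B'=2/255≈0.0078
Max=178/255, Min=2/255, Δ=Max-Min=176/255
L = (Max+Min)/2 = (178+2)/510 = 180/510 = 0.35294… → L = 35.3%
L ≤ 0.5 → S = Δ/(Max+Min) = 176/(178+2) = 176/180 = 0.97777… → S = 97.8%
(the 1/255 factors cancel in S and H, so raw channel differences can be used)
Max is R' → H = 60 × (((G-B)/Δ) mod 6) = 60 × (((27-2)/176) mod 6)
  25/176 = 0.1420…
  H = 60 × 0.1420… = 8.522…° → H = 8.5°
= HSL(8.5°, 97.8%, 35.3%)


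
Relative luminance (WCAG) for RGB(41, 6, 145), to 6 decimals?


Linearize each channel (sRGB transfer function): c = v/255; c_lin = c/12.92 if c ≤ 0.04045, else ((c+0.055)/1.055)^2.4
  R: 41/255 ≈ 0.160784 > 0.04045 → ((0.160784+0.055)/1.055)^2.4 ≈ 0.022174
  G: 6/255 ≈ 0.023529 ≤ 0.04045 → 0.023529/12.92 ≈ 0.001821
  B: 145/255 ≈ 0.568627 > 0.04045 → ((0.568627+0.055)/1.055)^2.4 ≈ 0.283149
R_lin = 0.022174, G_lin = 0.001821, B_lin = 0.283149
L = 0.2126×R + 0.7152×G + 0.0722×B
L = 0.2126×0.022174 + 0.7152×0.001821 + 0.0722×0.283149
L ≈ 0.026460


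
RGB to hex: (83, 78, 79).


R = 83 → 53 (hex)
G = 78 → 4E (hex)
B = 79 → 4F (hex)
Hex = #534E4F


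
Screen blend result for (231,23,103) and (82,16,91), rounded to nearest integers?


Screen: C = 255 - (255-A)×(255-B)/255, rounded to nearest integer
R: 255 - (255-231)×(255-82)/255 = 255 - 4152/255 ≈ 255 - 16.282 = 238.718 → 239
G: 255 - (255-23)×(255-16)/255 = 255 - 55448/255 ≈ 255 - 217.443 = 37.557 → 38
B: 255 - (255-103)×(255-91)/255 = 255 - 24928/255 ≈ 255 - 97.757 = 157.243 → 157
= RGB(239, 38, 157)


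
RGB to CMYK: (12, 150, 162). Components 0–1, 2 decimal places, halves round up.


R'=12/255≈0.0471, G'=150/255≈0.5882, B'=162/255≈0.6353
K = 1 - max(R',G',B') = 1 - 162/255 = 93/255 = 0.36470… → 0.36
(1-R'-K)/(1-K) simplifies to (max-R)/max with max = 162:
C = (162-12)/162 = 150/162 = 0.92592… → 0.93
M = (162-150)/162 = 12/162 = 0.07407… → 0.07
Y = (162-162)/162 = 0/162 = 0 → 0.00
= CMYK(0.93, 0.07, 0.00, 0.36)


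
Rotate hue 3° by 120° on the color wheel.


New hue = (H + rotation) mod 360
New hue = (3 + 120) mod 360
= 123 mod 360
= 123°


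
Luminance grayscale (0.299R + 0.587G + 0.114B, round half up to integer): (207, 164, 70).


Gray = 0.299×R + 0.587×G + 0.114×B
Gray = 0.299×207 + 0.587×164 + 0.114×70
Gray = 61.893 + 96.268 + 7.980
Gray = 166.141 → round half up → 166
Gray = 166


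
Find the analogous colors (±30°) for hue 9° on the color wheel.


Base hue: 9°
Left analog: (9 - 30) mod 360 = 339°
Right analog: (9 + 30) mod 360 = 39°
Analogous hues = 339° and 39°


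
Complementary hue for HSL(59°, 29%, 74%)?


Complement = opposite side of color wheel = hue + 180°
H' = (59 + 180) mod 360 = 239°
S and L unchanged.
= HSL(239°, 29%, 74%)


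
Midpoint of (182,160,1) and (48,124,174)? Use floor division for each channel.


Midpoint: each channel = ⌊(C₁+C₂)/2⌋
R: ⌊(182+48)/2⌋ = 115
G: ⌊(160+124)/2⌋ = 142
B: ⌊(1+174)/2⌋ = 87
= RGB(115, 142, 87)


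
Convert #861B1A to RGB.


86 → 134 (R)
1B → 27 (G)
1A → 26 (B)
= RGB(134, 27, 26)


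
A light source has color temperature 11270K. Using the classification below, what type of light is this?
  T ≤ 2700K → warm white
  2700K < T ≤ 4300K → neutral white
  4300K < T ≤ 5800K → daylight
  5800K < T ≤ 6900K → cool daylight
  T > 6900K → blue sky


Temperature: 11270K
11270K > 6900K → blue sky
Classification: blue sky


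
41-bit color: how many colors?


Colors = 2^bits = 2^41
= 2,199,023,255,552 colors


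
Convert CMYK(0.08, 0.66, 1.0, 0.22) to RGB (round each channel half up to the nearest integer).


R = 255 × (1-C) × (1-K) = 255 × 0.92 × 0.78 = 182.988 → 183
G = 255 × (1-M) × (1-K) = 255 × 0.34 × 0.78 = 67.626 → 68
B = 255 × (1-Y) × (1-K) = 255 × 0.00 × 0.78 = 0
= RGB(183, 68, 0)


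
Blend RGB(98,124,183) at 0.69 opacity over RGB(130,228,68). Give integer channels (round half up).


C = α×F + (1-α)×B, with 1-α = 0.31
R: 0.69×98 + 0.31×130 = 67.62 + 40.30 = 107.92 → 108
G: 0.69×124 + 0.31×228 = 85.56 + 70.68 = 156.24 → 156
B: 0.69×183 + 0.31×68 = 126.27 + 21.08 = 147.35 → 147
= RGB(108, 156, 147)


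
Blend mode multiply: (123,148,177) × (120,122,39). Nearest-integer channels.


Multiply: C = A×B/255, rounded to nearest integer
R: 123×120/255 = 14760/255 ≈ 57.882 → 58
G: 148×122/255 = 18056/255 ≈ 70.808 → 71
B: 177×39/255 = 6903/255 ≈ 27.071 → 27
= RGB(58, 71, 27)


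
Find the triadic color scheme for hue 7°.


Triadic: equally spaced at 120° intervals
H1 = 7°
H2 = (7 + 120) mod 360 = 127°
H3 = (7 + 240) mod 360 = 247°
Triadic = 7°, 127°, 247°


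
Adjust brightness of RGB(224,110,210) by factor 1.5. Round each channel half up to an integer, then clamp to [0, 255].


Multiply each channel by 1.5, round half up, clamp to [0, 255]
R: 224×1.5 = 336 → clamp → 255
G: 110×1.5 = 165
B: 210×1.5 = 315 → clamp → 255
= RGB(255, 165, 255)


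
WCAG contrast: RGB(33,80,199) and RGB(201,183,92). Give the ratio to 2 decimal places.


Linearize each sRGB channel c=v/255: c/12.92 if c ≤ 0.04045 else ((c+0.055)/1.055)^2.4
L = 0.2126×R_lin + 0.7152×G_lin + 0.0722×B_lin
Color 1 (33,80,199):
  R=33: 33/255≈0.1294 > 0.04045 → ((0.1294+0.055)/1.055)^2.4 ≈ 0.01521
  G=80: 80/255≈0.3137 > 0.04045 → ((0.3137+0.055)/1.055)^2.4 ≈ 0.08022
  B=199: 199/255≈0.7804 > 0.04045 → ((0.7804+0.055)/1.055)^2.4 ≈ 0.57112
  L1 = 0.2126×0.01521 + 0.7152×0.08022 + 0.0722×0.57112 ≈ 0.10184
Color 2 (201,183,92):
  R=201: 201/255≈0.7882 > 0.04045 → ((0.7882+0.055)/1.055)^2.4 ≈ 0.58408
  G=183: 183/255≈0.7176 > 0.04045 → ((0.7176+0.055)/1.055)^2.4 ≈ 0.47353
  B=92: 92/255≈0.3608 > 0.04045 → ((0.3608+0.055)/1.055)^2.4 ≈ 0.10702
  L2 = 0.2126×0.58408 + 0.7152×0.47353 + 0.0722×0.10702 ≈ 0.47057
Lighter = 0.47057, Darker = 0.10184
Ratio = (L_lighter + 0.05) / (L_darker + 0.05)
Ratio = (0.47057 + 0.05) / (0.10184 + 0.05) = 0.52057 / 0.15184 ≈ 3.4284
Ratio ≈ 3.43:1


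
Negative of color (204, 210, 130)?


Invert: (255-R, 255-G, 255-B)
R: 255-204 = 51
G: 255-210 = 45
B: 255-130 = 125
= RGB(51, 45, 125)


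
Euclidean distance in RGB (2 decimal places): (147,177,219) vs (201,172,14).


d = √[(R₁-R₂)² + (G₁-G₂)² + (B₁-B₂)²]
d = √[(147-201)² + (177-172)² + (219-14)²]
d = √[2916 + 25 + 42025]
d = √44966
d ≈ 212.05


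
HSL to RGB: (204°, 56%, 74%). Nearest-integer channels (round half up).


H=204°, S=0.56, L=0.74
C = (1-|2L-1|)×S = (1-|0.48|)×0.56 = 0.2912
H' = H/60 = 204/60 ≈ 3.4000; X = C×(1-|H' mod 2 - 1|) = 0.17472
m = L - C/2 = 0.74 - 0.1456 = 0.5944
Sector ⌊H'⌋ = 3 → (R',G',B') = (0.0, 0.17472, 0.2912)
RGB = ((R'+m)×255, (G'+m)×255, (B'+m)×255) = (151.572, 196.1256, 225.828)
Round half up → RGB(152, 196, 226)


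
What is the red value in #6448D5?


Color: #6448D5
R = 64 = 100
G = 48 = 72
B = D5 = 213
Red = 100


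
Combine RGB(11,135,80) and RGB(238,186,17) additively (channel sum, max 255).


Additive: each channel = min(255, C₁+C₂)
R: 11+238 = 249 → 249
G: 135+186 = 321 → 255
B: 80+17 = 97 → 97
= RGB(249, 255, 97)


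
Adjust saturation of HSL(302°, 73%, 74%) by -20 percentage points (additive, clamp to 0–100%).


Original S = 73%
Adjustment = -20 percentage points
New S = 73 + (-20) = 53
Clamp to [0, 100] → 53
= HSL(302°, 53%, 74%)


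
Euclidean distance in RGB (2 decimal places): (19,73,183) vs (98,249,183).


d = √[(R₁-R₂)² + (G₁-G₂)² + (B₁-B₂)²]
d = √[(19-98)² + (73-249)² + (183-183)²]
d = √[6241 + 30976 + 0]
d = √37217
d ≈ 192.92


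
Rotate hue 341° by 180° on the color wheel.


New hue = (H + rotation) mod 360
New hue = (341 + 180) mod 360
= 521 mod 360
= 161°


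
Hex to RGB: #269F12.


26 → 38 (R)
9F → 159 (G)
12 → 18 (B)
= RGB(38, 159, 18)


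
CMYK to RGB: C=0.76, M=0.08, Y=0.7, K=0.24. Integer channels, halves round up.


R = 255 × (1-C) × (1-K) = 255 × 0.24 × 0.76 = 46.512 → 47
G = 255 × (1-M) × (1-K) = 255 × 0.92 × 0.76 = 178.296 → 178
B = 255 × (1-Y) × (1-K) = 255 × 0.30 × 0.76 = 58.14 → 58
= RGB(47, 178, 58)


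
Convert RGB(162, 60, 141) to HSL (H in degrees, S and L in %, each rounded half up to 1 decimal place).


Normalize: R'=162/255≈0.6353, G'=60/255≈0.2353, B'=141/255≈0.5529
Max=162/255, Min=60/255, Δ=Max-Min=102/255
L = (Max+Min)/2 = (162+60)/510 = 222/510 = 0.43529… → L = 43.5%
L ≤ 0.5 → S = Δ/(Max+Min) = 102/(162+60) = 102/222 = 0.45945… → S = 45.9%
(the 1/255 factors cancel in S and H, so raw channel differences can be used)
Max is R' → H = 60 × (((G-B)/Δ) mod 6) = 60 × (((60-141)/102) mod 6)
  (-81)/102 = -0.7941…; negative, so add 6 → 5.2058…
  H = 60 × 5.2058… = 312.352…° → H = 312.4°
= HSL(312.4°, 45.9%, 43.5%)


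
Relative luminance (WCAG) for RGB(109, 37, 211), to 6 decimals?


Linearize each channel (sRGB transfer function): c = v/255; c_lin = c/12.92 if c ≤ 0.04045, else ((c+0.055)/1.055)^2.4
  R: 109/255 ≈ 0.427451 > 0.04045 → ((0.427451+0.055)/1.055)^2.4 ≈ 0.152926
  G: 37/255 ≈ 0.145098 > 0.04045 → ((0.145098+0.055)/1.055)^2.4 ≈ 0.018500
  B: 211/255 ≈ 0.827451 > 0.04045 → ((0.827451+0.055)/1.055)^2.4 ≈ 0.651406
R_lin = 0.152926, G_lin = 0.018500, B_lin = 0.651406
L = 0.2126×R + 0.7152×G + 0.0722×B
L = 0.2126×0.152926 + 0.7152×0.018500 + 0.0722×0.651406
L ≈ 0.092775


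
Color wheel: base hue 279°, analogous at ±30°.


Base hue: 279°
Left analog: (279 - 30) mod 360 = 249°
Right analog: (279 + 30) mod 360 = 309°
Analogous hues = 249° and 309°


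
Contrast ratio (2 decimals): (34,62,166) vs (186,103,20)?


Linearize each sRGB channel c=v/255: c/12.92 if c ≤ 0.04045 else ((c+0.055)/1.055)^2.4
L = 0.2126×R_lin + 0.7152×G_lin + 0.0722×B_lin
Color 1 (34,62,166):
  R=34: 34/255≈0.1333 > 0.04045 → ((0.1333+0.055)/1.055)^2.4 ≈ 0.01600
  G=62: 62/255≈0.2431 > 0.04045 → ((0.2431+0.055)/1.055)^2.4 ≈ 0.04817
  B=166: 166/255≈0.6510 > 0.04045 → ((0.6510+0.055)/1.055)^2.4 ≈ 0.38133
  L1 = 0.2126×0.01600 + 0.7152×0.04817 + 0.0722×0.38133 ≈ 0.06539
Color 2 (186,103,20):
  R=186: 186/255≈0.7294 > 0.04045 → ((0.7294+0.055)/1.055)^2.4 ≈ 0.49102
  G=103: 103/255≈0.4039 > 0.04045 → ((0.4039+0.055)/1.055)^2.4 ≈ 0.13563
  B=20: 20/255≈0.0784 > 0.04045 → ((0.0784+0.055)/1.055)^2.4 ≈ 0.00700
  L2 = 0.2126×0.49102 + 0.7152×0.13563 + 0.0722×0.00700 ≈ 0.20190
Lighter = 0.20190, Darker = 0.06539
Ratio = (L_lighter + 0.05) / (L_darker + 0.05)
Ratio = (0.20190 + 0.05) / (0.06539 + 0.05) = 0.25190 / 0.11539 ≈ 2.1831
Ratio ≈ 2.18:1


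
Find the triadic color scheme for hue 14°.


Triadic: equally spaced at 120° intervals
H1 = 14°
H2 = (14 + 120) mod 360 = 134°
H3 = (14 + 240) mod 360 = 254°
Triadic = 14°, 134°, 254°


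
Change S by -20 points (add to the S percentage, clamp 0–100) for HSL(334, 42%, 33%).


Original S = 42%
Adjustment = -20 percentage points
New S = 42 + (-20) = 22
Clamp to [0, 100] → 22
= HSL(334°, 22%, 33%)


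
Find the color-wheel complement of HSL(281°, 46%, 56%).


Complement = opposite side of color wheel = hue + 180°
H' = (281 + 180) mod 360 = 101°
S and L unchanged.
= HSL(101°, 46%, 56%)


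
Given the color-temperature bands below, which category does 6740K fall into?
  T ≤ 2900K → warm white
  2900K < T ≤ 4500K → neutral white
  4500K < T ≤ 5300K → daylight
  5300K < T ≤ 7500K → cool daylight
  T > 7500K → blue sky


Temperature: 6740K
5300K < 6740K ≤ 7500K → cool daylight
Classification: cool daylight


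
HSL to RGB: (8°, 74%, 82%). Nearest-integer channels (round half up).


H=8°, S=0.74, L=0.82
C = (1-|2L-1|)×S = (1-|0.64|)×0.74 = 0.2664
H' = H/60 = 8/60 ≈ 0.1333; X = C×(1-|H' mod 2 - 1|) = 0.03552
m = L - C/2 = 0.82 - 0.1332 = 0.6868
Sector ⌊H'⌋ = 0 → (R',G',B') = (0.2664, 0.03552, 0.0)
RGB = ((R'+m)×255, (G'+m)×255, (B'+m)×255) = (243.066, 184.1916, 175.134)
Round half up → RGB(243, 184, 175)


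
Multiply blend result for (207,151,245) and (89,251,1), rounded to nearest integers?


Multiply: C = A×B/255, rounded to nearest integer
R: 207×89/255 = 18423/255 ≈ 72.247 → 72
G: 151×251/255 = 37901/255 ≈ 148.631 → 149
B: 245×1/255 = 245/255 ≈ 0.961 → 1
= RGB(72, 149, 1)


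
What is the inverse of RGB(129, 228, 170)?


Invert: (255-R, 255-G, 255-B)
R: 255-129 = 126
G: 255-228 = 27
B: 255-170 = 85
= RGB(126, 27, 85)


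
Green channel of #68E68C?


Color: #68E68C
R = 68 = 104
G = E6 = 230
B = 8C = 140
Green = 230


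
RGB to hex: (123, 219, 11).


R = 123 → 7B (hex)
G = 219 → DB (hex)
B = 11 → 0B (hex)
Hex = #7BDB0B


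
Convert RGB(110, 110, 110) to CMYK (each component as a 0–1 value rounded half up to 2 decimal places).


R'=110/255≈0.4314, G'=110/255≈0.4314, B'=110/255≈0.4314
K = 1 - max(R',G',B') = 1 - 110/255 = 145/255 = 0.56862… → 0.57
(1-R'-K)/(1-K) simplifies to (max-R)/max with max = 110:
C = (110-110)/110 = 0/110 = 0 → 0.00
M = (110-110)/110 = 0/110 = 0 → 0.00
Y = (110-110)/110 = 0/110 = 0 → 0.00
= CMYK(0.00, 0.00, 0.00, 0.57)


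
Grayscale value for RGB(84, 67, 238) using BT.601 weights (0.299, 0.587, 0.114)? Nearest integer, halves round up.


Gray = 0.299×R + 0.587×G + 0.114×B
Gray = 0.299×84 + 0.587×67 + 0.114×238
Gray = 25.116 + 39.329 + 27.132
Gray = 91.577 → round half up → 92
Gray = 92


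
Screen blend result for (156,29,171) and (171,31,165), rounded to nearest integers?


Screen: C = 255 - (255-A)×(255-B)/255, rounded to nearest integer
R: 255 - (255-156)×(255-171)/255 = 255 - 8316/255 ≈ 255 - 32.612 = 222.388 → 222
G: 255 - (255-29)×(255-31)/255 = 255 - 50624/255 ≈ 255 - 198.525 = 56.475 → 56
B: 255 - (255-171)×(255-165)/255 = 255 - 7560/255 ≈ 255 - 29.647 = 225.353 → 225
= RGB(222, 56, 225)


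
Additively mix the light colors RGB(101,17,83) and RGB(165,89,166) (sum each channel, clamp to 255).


Additive: each channel = min(255, C₁+C₂)
R: 101+165 = 266 → 255
G: 17+89 = 106 → 106
B: 83+166 = 249 → 249
= RGB(255, 106, 249)


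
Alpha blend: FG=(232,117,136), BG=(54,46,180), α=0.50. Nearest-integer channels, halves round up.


C = α×F + (1-α)×B, with 1-α = 0.50
R: 0.50×232 + 0.50×54 = 116.00 + 27.00 = 143.00 → 143
G: 0.50×117 + 0.50×46 = 58.50 + 23.00 = 81.50 → 82
B: 0.50×136 + 0.50×180 = 68.00 + 90.00 = 158.00 → 158
= RGB(143, 82, 158)


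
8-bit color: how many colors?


Colors = 2^bits = 2^8
= 256 colors


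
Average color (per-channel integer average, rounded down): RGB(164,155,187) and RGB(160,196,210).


Midpoint: each channel = ⌊(C₁+C₂)/2⌋
R: ⌊(164+160)/2⌋ = 162
G: ⌊(155+196)/2⌋ = 175
B: ⌊(187+210)/2⌋ = 198
= RGB(162, 175, 198)


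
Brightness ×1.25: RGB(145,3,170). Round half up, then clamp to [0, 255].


Multiply each channel by 1.25, round half up, clamp to [0, 255]
R: 145×1.25 = 181.25 → round → 181
G: 3×1.25 = 3.75 → round → 4
B: 170×1.25 = 212.5 → round → 213
= RGB(181, 4, 213)


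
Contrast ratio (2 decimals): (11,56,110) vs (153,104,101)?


Linearize each sRGB channel c=v/255: c/12.92 if c ≤ 0.04045 else ((c+0.055)/1.055)^2.4
L = 0.2126×R_lin + 0.7152×G_lin + 0.0722×B_lin
Color 1 (11,56,110):
  R=11: 11/255≈0.0431 > 0.04045 → ((0.0431+0.055)/1.055)^2.4 ≈ 0.00335
  G=56: 56/255≈0.2196 > 0.04045 → ((0.2196+0.055)/1.055)^2.4 ≈ 0.03955
  B=110: 110/255≈0.4314 > 0.04045 → ((0.4314+0.055)/1.055)^2.4 ≈ 0.15593
  L1 = 0.2126×0.00335 + 0.7152×0.03955 + 0.0722×0.15593 ≈ 0.04025
Color 2 (153,104,101):
  R=153: 153/255≈0.6000 > 0.04045 → ((0.6000+0.055)/1.055)^2.4 ≈ 0.31855
  G=104: 104/255≈0.4078 > 0.04045 → ((0.4078+0.055)/1.055)^2.4 ≈ 0.13843
  B=101: 101/255≈0.3961 > 0.04045 → ((0.3961+0.055)/1.055)^2.4 ≈ 0.13014
  L2 = 0.2126×0.31855 + 0.7152×0.13843 + 0.0722×0.13014 ≈ 0.17613
Lighter = 0.17613, Darker = 0.04025
Ratio = (L_lighter + 0.05) / (L_darker + 0.05)
Ratio = (0.17613 + 0.05) / (0.04025 + 0.05) = 0.22613 / 0.09025 ≈ 2.5055
Ratio ≈ 2.51:1


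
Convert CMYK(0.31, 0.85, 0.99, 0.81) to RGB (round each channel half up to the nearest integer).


R = 255 × (1-C) × (1-K) = 255 × 0.69 × 0.19 = 33.4305 → 33
G = 255 × (1-M) × (1-K) = 255 × 0.15 × 0.19 = 7.2675 → 7
B = 255 × (1-Y) × (1-K) = 255 × 0.01 × 0.19 = 0.4845 → 0
= RGB(33, 7, 0)


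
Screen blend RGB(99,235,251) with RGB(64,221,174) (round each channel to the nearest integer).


Screen: C = 255 - (255-A)×(255-B)/255, rounded to nearest integer
R: 255 - (255-99)×(255-64)/255 = 255 - 29796/255 ≈ 255 - 116.847 = 138.153 → 138
G: 255 - (255-235)×(255-221)/255 = 255 - 680/255 ≈ 255 - 2.667 = 252.333 → 252
B: 255 - (255-251)×(255-174)/255 = 255 - 324/255 ≈ 255 - 1.271 = 253.729 → 254
= RGB(138, 252, 254)


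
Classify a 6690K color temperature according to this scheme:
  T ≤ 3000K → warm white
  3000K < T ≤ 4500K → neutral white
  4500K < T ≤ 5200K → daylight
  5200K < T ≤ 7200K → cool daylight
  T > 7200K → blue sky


Temperature: 6690K
5200K < 6690K ≤ 7200K → cool daylight
Classification: cool daylight


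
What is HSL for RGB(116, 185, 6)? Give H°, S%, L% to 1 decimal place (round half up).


Normalize: R'=116/255≈0.4549, G'=185/255≈0.7255, B'=6/255≈0.0235
Max=185/255, Min=6/255, Δ=Max-Min=179/255
L = (Max+Min)/2 = (185+6)/510 = 191/510 = 0.37450… → L = 37.5%
L ≤ 0.5 → S = Δ/(Max+Min) = 179/(185+6) = 179/191 = 0.93717… → S = 93.7%
(the 1/255 factors cancel in S and H, so raw channel differences can be used)
Max is G' → H = 60 × ((B-R)/Δ + 2) = 60 × ((6-116)/179 + 2)
  -110/179 + 2 = -0.6145… + 2 = 1.3854…
  H = 60 × 1.3854… = 83.128…° → H = 83.1°
= HSL(83.1°, 93.7%, 37.5%)


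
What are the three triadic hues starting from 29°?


Triadic: equally spaced at 120° intervals
H1 = 29°
H2 = (29 + 120) mod 360 = 149°
H3 = (29 + 240) mod 360 = 269°
Triadic = 29°, 149°, 269°


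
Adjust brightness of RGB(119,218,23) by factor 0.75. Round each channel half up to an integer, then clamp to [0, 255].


Multiply each channel by 0.75, round half up, clamp to [0, 255]
R: 119×0.75 = 89.25 → round → 89
G: 218×0.75 = 163.5 → round → 164
B: 23×0.75 = 17.25 → round → 17
= RGB(89, 164, 17)


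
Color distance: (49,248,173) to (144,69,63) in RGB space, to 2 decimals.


d = √[(R₁-R₂)² + (G₁-G₂)² + (B₁-B₂)²]
d = √[(49-144)² + (248-69)² + (173-63)²]
d = √[9025 + 32041 + 12100]
d = √53166
d ≈ 230.58


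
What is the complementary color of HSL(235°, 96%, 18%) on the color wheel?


Complement = opposite side of color wheel = hue + 180°
H' = (235 + 180) mod 360 = 55°
S and L unchanged.
= HSL(55°, 96%, 18%)


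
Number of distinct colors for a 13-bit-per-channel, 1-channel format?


Total bits = 13 bits/channel × 1 channels = 13 bits
Distinct colors = 2^13
= 8,192 colors


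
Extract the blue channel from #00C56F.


Color: #00C56F
R = 00 = 0
G = C5 = 197
B = 6F = 111
Blue = 111


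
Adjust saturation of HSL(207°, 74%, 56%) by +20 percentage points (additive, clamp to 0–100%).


Original S = 74%
Adjustment = +20 percentage points
New S = 74 + (20) = 94
Clamp to [0, 100] → 94
= HSL(207°, 94%, 56%)


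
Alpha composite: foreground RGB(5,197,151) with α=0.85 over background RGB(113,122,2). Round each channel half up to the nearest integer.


C = α×F + (1-α)×B, with 1-α = 0.15
R: 0.85×5 + 0.15×113 = 4.25 + 16.95 = 21.20 → 21
G: 0.85×197 + 0.15×122 = 167.45 + 18.30 = 185.75 → 186
B: 0.85×151 + 0.15×2 = 128.35 + 0.30 = 128.65 → 129
= RGB(21, 186, 129)


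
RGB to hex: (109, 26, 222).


R = 109 → 6D (hex)
G = 26 → 1A (hex)
B = 222 → DE (hex)
Hex = #6D1ADE


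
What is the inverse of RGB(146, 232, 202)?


Invert: (255-R, 255-G, 255-B)
R: 255-146 = 109
G: 255-232 = 23
B: 255-202 = 53
= RGB(109, 23, 53)


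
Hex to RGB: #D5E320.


D5 → 213 (R)
E3 → 227 (G)
20 → 32 (B)
= RGB(213, 227, 32)


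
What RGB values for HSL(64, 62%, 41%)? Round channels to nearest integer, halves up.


H=64°, S=0.62, L=0.41
C = (1-|2L-1|)×S = (1-|-0.18|)×0.62 = 0.5084
H' = H/60 = 64/60 ≈ 1.0667; X = C×(1-|H' mod 2 - 1|) ≈ 0.4745
m = L - C/2 = 0.41 - 0.2542 = 0.1558
Sector ⌊H'⌋ = 1 → (R',G',B') = (≈0.4745, 0.5084, 0.0)
RGB = ((R'+m)×255, (G'+m)×255, (B'+m)×255) = (160.7282, 169.371, 39.729)
Round half up → RGB(161, 169, 40)


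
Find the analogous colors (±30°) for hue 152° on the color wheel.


Base hue: 152°
Left analog: (152 - 30) mod 360 = 122°
Right analog: (152 + 30) mod 360 = 182°
Analogous hues = 122° and 182°


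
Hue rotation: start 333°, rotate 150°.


New hue = (H + rotation) mod 360
New hue = (333 + 150) mod 360
= 483 mod 360
= 123°


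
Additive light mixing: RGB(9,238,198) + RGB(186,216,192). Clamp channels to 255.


Additive: each channel = min(255, C₁+C₂)
R: 9+186 = 195 → 195
G: 238+216 = 454 → 255
B: 198+192 = 390 → 255
= RGB(195, 255, 255)


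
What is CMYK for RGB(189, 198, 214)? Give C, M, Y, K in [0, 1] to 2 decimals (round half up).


R'=189/255≈0.7412, G'=198/255≈0.7765, B'=214/255≈0.8392
K = 1 - max(R',G',B') = 1 - 214/255 = 41/255 = 0.16078… → 0.16
(1-R'-K)/(1-K) simplifies to (max-R)/max with max = 214:
C = (214-189)/214 = 25/214 = 0.11682… → 0.12
M = (214-198)/214 = 16/214 = 0.07476… → 0.07
Y = (214-214)/214 = 0/214 = 0 → 0.00
= CMYK(0.12, 0.07, 0.00, 0.16)


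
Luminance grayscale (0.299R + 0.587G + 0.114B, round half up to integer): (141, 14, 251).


Gray = 0.299×R + 0.587×G + 0.114×B
Gray = 0.299×141 + 0.587×14 + 0.114×251
Gray = 42.159 + 8.218 + 28.614
Gray = 78.991 → round half up → 79
Gray = 79


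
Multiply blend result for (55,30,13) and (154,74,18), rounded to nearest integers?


Multiply: C = A×B/255, rounded to nearest integer
R: 55×154/255 = 8470/255 ≈ 33.216 → 33
G: 30×74/255 = 2220/255 ≈ 8.706 → 9
B: 13×18/255 = 234/255 ≈ 0.918 → 1
= RGB(33, 9, 1)


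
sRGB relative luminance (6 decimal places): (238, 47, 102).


Linearize each channel (sRGB transfer function): c = v/255; c_lin = c/12.92 if c ≤ 0.04045, else ((c+0.055)/1.055)^2.4
  R: 238/255 ≈ 0.933333 > 0.04045 → ((0.933333+0.055)/1.055)^2.4 ≈ 0.854993
  G: 47/255 ≈ 0.184314 > 0.04045 → ((0.184314+0.055)/1.055)^2.4 ≈ 0.028426
  B: 102/255 ≈ 0.400000 > 0.04045 → ((0.400000+0.055)/1.055)^2.4 ≈ 0.132868
R_lin = 0.854993, G_lin = 0.028426, B_lin = 0.132868
L = 0.2126×R + 0.7152×G + 0.0722×B
L = 0.2126×0.854993 + 0.7152×0.028426 + 0.0722×0.132868
L ≈ 0.211695


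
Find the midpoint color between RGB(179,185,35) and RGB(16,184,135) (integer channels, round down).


Midpoint: each channel = ⌊(C₁+C₂)/2⌋
R: ⌊(179+16)/2⌋ = 97
G: ⌊(185+184)/2⌋ = 184
B: ⌊(35+135)/2⌋ = 85
= RGB(97, 184, 85)


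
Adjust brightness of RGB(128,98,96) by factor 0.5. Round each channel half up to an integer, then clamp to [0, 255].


Multiply each channel by 0.5, round half up, clamp to [0, 255]
R: 128×0.5 = 64
G: 98×0.5 = 49
B: 96×0.5 = 48
= RGB(64, 49, 48)


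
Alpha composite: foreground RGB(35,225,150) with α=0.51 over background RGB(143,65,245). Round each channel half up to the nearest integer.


C = α×F + (1-α)×B, with 1-α = 0.49
R: 0.51×35 + 0.49×143 = 17.85 + 70.07 = 87.92 → 88
G: 0.51×225 + 0.49×65 = 114.75 + 31.85 = 146.60 → 147
B: 0.51×150 + 0.49×245 = 76.50 + 120.05 = 196.55 → 197
= RGB(88, 147, 197)


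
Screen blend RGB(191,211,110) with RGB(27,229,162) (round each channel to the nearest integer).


Screen: C = 255 - (255-A)×(255-B)/255, rounded to nearest integer
R: 255 - (255-191)×(255-27)/255 = 255 - 14592/255 ≈ 255 - 57.224 = 197.776 → 198
G: 255 - (255-211)×(255-229)/255 = 255 - 1144/255 ≈ 255 - 4.486 = 250.514 → 251
B: 255 - (255-110)×(255-162)/255 = 255 - 13485/255 ≈ 255 - 52.882 = 202.118 → 202
= RGB(198, 251, 202)


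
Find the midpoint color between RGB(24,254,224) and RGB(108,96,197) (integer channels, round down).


Midpoint: each channel = ⌊(C₁+C₂)/2⌋
R: ⌊(24+108)/2⌋ = 66
G: ⌊(254+96)/2⌋ = 175
B: ⌊(224+197)/2⌋ = 210
= RGB(66, 175, 210)


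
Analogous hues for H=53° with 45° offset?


Base hue: 53°
Left analog: (53 - 45) mod 360 = 8°
Right analog: (53 + 45) mod 360 = 98°
Analogous hues = 8° and 98°


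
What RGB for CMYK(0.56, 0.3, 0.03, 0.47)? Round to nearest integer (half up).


R = 255 × (1-C) × (1-K) = 255 × 0.44 × 0.53 = 59.466 → 59
G = 255 × (1-M) × (1-K) = 255 × 0.70 × 0.53 = 94.605 → 95
B = 255 × (1-Y) × (1-K) = 255 × 0.97 × 0.53 = 131.0955 → 131
= RGB(59, 95, 131)


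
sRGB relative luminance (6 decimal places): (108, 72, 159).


Linearize each channel (sRGB transfer function): c = v/255; c_lin = c/12.92 if c ≤ 0.04045, else ((c+0.055)/1.055)^2.4
  R: 108/255 ≈ 0.423529 > 0.04045 → ((0.423529+0.055)/1.055)^2.4 ≈ 0.149960
  G: 72/255 ≈ 0.282353 > 0.04045 → ((0.282353+0.055)/1.055)^2.4 ≈ 0.064803
  B: 159/255 ≈ 0.623529 > 0.04045 → ((0.623529+0.055)/1.055)^2.4 ≈ 0.346704
R_lin = 0.149960, G_lin = 0.064803, B_lin = 0.346704
L = 0.2126×R + 0.7152×G + 0.0722×B
L = 0.2126×0.149960 + 0.7152×0.064803 + 0.0722×0.346704
L ≈ 0.103261


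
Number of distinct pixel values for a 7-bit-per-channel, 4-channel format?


Total bits = 7 bits/channel × 4 channels = 28 bits
Distinct pixel values = 2^28
= 268,435,456 pixel values


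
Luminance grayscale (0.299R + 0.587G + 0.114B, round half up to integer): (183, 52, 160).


Gray = 0.299×R + 0.587×G + 0.114×B
Gray = 0.299×183 + 0.587×52 + 0.114×160
Gray = 54.717 + 30.524 + 18.240
Gray = 103.481 → round half up → 103
Gray = 103


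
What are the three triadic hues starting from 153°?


Triadic: equally spaced at 120° intervals
H1 = 153°
H2 = (153 + 120) mod 360 = 273°
H3 = (153 + 240) mod 360 = 33°
Triadic = 153°, 273°, 33°


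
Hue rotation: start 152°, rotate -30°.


New hue = (H + rotation) mod 360
New hue = (152 -30) mod 360
= 122 mod 360
= 122°


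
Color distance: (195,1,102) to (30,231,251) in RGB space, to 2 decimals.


d = √[(R₁-R₂)² + (G₁-G₂)² + (B₁-B₂)²]
d = √[(195-30)² + (1-231)² + (102-251)²]
d = √[27225 + 52900 + 22201]
d = √102326
d ≈ 319.88


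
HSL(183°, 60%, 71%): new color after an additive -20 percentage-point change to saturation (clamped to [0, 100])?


Original S = 60%
Adjustment = -20 percentage points
New S = 60 + (-20) = 40
Clamp to [0, 100] → 40
= HSL(183°, 40%, 71%)


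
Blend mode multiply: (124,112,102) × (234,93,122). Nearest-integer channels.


Multiply: C = A×B/255, rounded to nearest integer
R: 124×234/255 = 29016/255 ≈ 113.788 → 114
G: 112×93/255 = 10416/255 ≈ 40.847 → 41
B: 102×122/255 = 12444/255 ≈ 48.800 → 49
= RGB(114, 41, 49)


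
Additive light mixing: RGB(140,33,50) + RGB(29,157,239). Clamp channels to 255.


Additive: each channel = min(255, C₁+C₂)
R: 140+29 = 169 → 169
G: 33+157 = 190 → 190
B: 50+239 = 289 → 255
= RGB(169, 190, 255)


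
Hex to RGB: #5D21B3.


5D → 93 (R)
21 → 33 (G)
B3 → 179 (B)
= RGB(93, 33, 179)


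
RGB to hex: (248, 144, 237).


R = 248 → F8 (hex)
G = 144 → 90 (hex)
B = 237 → ED (hex)
Hex = #F890ED


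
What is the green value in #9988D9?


Color: #9988D9
R = 99 = 153
G = 88 = 136
B = D9 = 217
Green = 136


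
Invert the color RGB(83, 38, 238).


Invert: (255-R, 255-G, 255-B)
R: 255-83 = 172
G: 255-38 = 217
B: 255-238 = 17
= RGB(172, 217, 17)


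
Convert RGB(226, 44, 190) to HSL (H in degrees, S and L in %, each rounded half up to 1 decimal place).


Normalize: R'=226/255≈0.8863, G'=44/255≈0.1725, B'=190/255≈0.7451
Max=226/255, Min=44/255, Δ=Max-Min=182/255
L = (Max+Min)/2 = (226+44)/510 = 270/510 = 0.52941… → L = 52.9%
L > 0.5 → S = Δ/(2-Max-Min) = 182/(510-226-44) = 182/240 = 0.75833… → S = 75.8%
(the 1/255 factors cancel in S and H, so raw channel differences can be used)
Max is R' → H = 60 × (((G-B)/Δ) mod 6) = 60 × (((44-190)/182) mod 6)
  (-146)/182 = -0.8021…; negative, so add 6 → 5.1978…
  H = 60 × 5.1978… = 311.868…° → H = 311.9°
= HSL(311.9°, 75.8%, 52.9%)


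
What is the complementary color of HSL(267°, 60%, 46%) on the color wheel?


Complement = opposite side of color wheel = hue + 180°
H' = (267 + 180) mod 360 = 87°
S and L unchanged.
= HSL(87°, 60%, 46%)


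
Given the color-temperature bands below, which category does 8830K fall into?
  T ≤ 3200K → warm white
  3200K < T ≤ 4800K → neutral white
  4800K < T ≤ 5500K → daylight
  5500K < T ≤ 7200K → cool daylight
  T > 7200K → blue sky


Temperature: 8830K
8830K > 7200K → blue sky
Classification: blue sky


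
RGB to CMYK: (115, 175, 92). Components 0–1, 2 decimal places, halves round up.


R'=115/255≈0.4510, G'=175/255≈0.6863, B'=92/255≈0.3608
K = 1 - max(R',G',B') = 1 - 175/255 = 80/255 = 0.31372… → 0.31
(1-R'-K)/(1-K) simplifies to (max-R)/max with max = 175:
C = (175-115)/175 = 60/175 = 0.34285… → 0.34
M = (175-175)/175 = 0/175 = 0 → 0.00
Y = (175-92)/175 = 83/175 = 0.47428… → 0.47
= CMYK(0.34, 0.00, 0.47, 0.31)


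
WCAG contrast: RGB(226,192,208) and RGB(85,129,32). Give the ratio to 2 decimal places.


Linearize each sRGB channel c=v/255: c/12.92 if c ≤ 0.04045 else ((c+0.055)/1.055)^2.4
L = 0.2126×R_lin + 0.7152×G_lin + 0.0722×B_lin
Color 1 (226,192,208):
  R=226: 226/255≈0.8863 > 0.04045 → ((0.8863+0.055)/1.055)^2.4 ≈ 0.76052
  G=192: 192/255≈0.7529 > 0.04045 → ((0.7529+0.055)/1.055)^2.4 ≈ 0.52712
  B=208: 208/255≈0.8157 > 0.04045 → ((0.8157+0.055)/1.055)^2.4 ≈ 0.63076
  L1 = 0.2126×0.76052 + 0.7152×0.52712 + 0.0722×0.63076 ≈ 0.58422
Color 2 (85,129,32):
  R=85: 85/255≈0.3333 > 0.04045 → ((0.3333+0.055)/1.055)^2.4 ≈ 0.09084
  G=129: 129/255≈0.5059 > 0.04045 → ((0.5059+0.055)/1.055)^2.4 ≈ 0.21953
  B=32: 32/255≈0.1255 > 0.04045 → ((0.1255+0.055)/1.055)^2.4 ≈ 0.01444
  L2 = 0.2126×0.09084 + 0.7152×0.21953 + 0.0722×0.01444 ≈ 0.17736
Lighter = 0.58422, Darker = 0.17736
Ratio = (L_lighter + 0.05) / (L_darker + 0.05)
Ratio = (0.58422 + 0.05) / (0.17736 + 0.05) = 0.63422 / 0.22736 ≈ 2.7895
Ratio ≈ 2.79:1


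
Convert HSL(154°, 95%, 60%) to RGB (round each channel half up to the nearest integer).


H=154°, S=0.95, L=0.60
C = (1-|2L-1|)×S = (1-|0.20|)×0.95 = 0.76
H' = H/60 = 154/60 ≈ 2.5667; X = C×(1-|H' mod 2 - 1|) ≈ 0.4307
m = L - C/2 = 0.60 - 0.38 = 0.22
Sector ⌊H'⌋ = 2 → (R',G',B') = (0.0, 0.76, ≈0.4307)
RGB = ((R'+m)×255, (G'+m)×255, (B'+m)×255) = (56.1, 249.9, 165.92)
Round half up → RGB(56, 250, 166)


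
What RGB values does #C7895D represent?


C7 → 199 (R)
89 → 137 (G)
5D → 93 (B)
= RGB(199, 137, 93)


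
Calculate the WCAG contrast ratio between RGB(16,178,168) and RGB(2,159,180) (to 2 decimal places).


Linearize each sRGB channel c=v/255: c/12.92 if c ≤ 0.04045 else ((c+0.055)/1.055)^2.4
L = 0.2126×R_lin + 0.7152×G_lin + 0.0722×B_lin
Color 1 (16,178,168):
  R=16: 16/255≈0.0627 > 0.04045 → ((0.0627+0.055)/1.055)^2.4 ≈ 0.00518
  G=178: 178/255≈0.6980 > 0.04045 → ((0.6980+0.055)/1.055)^2.4 ≈ 0.44520
  B=168: 168/255≈0.6588 > 0.04045 → ((0.6588+0.055)/1.055)^2.4 ≈ 0.39157
  L1 = 0.2126×0.00518 + 0.7152×0.44520 + 0.0722×0.39157 ≈ 0.34778
Color 2 (2,159,180):
  R=2: 2/255≈0.0078 ≤ 0.04045 → 0.0078/12.92 ≈ 0.00061
  G=159: 159/255≈0.6235 > 0.04045 → ((0.6235+0.055)/1.055)^2.4 ≈ 0.34670
  B=180: 180/255≈0.7059 > 0.04045 → ((0.7059+0.055)/1.055)^2.4 ≈ 0.45641
  L2 = 0.2126×0.00061 + 0.7152×0.34670 + 0.0722×0.45641 ≈ 0.28104
Lighter = 0.34778, Darker = 0.28104
Ratio = (L_lighter + 0.05) / (L_darker + 0.05)
Ratio = (0.34778 + 0.05) / (0.28104 + 0.05) = 0.39778 / 0.33104 ≈ 1.2016
Ratio ≈ 1.20:1


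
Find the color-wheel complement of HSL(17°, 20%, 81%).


Complement = opposite side of color wheel = hue + 180°
H' = (17 + 180) mod 360 = 197°
S and L unchanged.
= HSL(197°, 20%, 81%)


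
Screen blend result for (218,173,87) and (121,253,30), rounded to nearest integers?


Screen: C = 255 - (255-A)×(255-B)/255, rounded to nearest integer
R: 255 - (255-218)×(255-121)/255 = 255 - 4958/255 ≈ 255 - 19.443 = 235.557 → 236
G: 255 - (255-173)×(255-253)/255 = 255 - 164/255 ≈ 255 - 0.643 = 254.357 → 254
B: 255 - (255-87)×(255-30)/255 = 255 - 37800/255 ≈ 255 - 148.235 = 106.765 → 107
= RGB(236, 254, 107)


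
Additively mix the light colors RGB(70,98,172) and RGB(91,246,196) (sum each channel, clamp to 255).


Additive: each channel = min(255, C₁+C₂)
R: 70+91 = 161 → 161
G: 98+246 = 344 → 255
B: 172+196 = 368 → 255
= RGB(161, 255, 255)


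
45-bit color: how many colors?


Colors = 2^bits = 2^45
= 35,184,372,088,832 colors


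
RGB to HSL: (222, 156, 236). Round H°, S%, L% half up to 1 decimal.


Normalize: R'=222/255≈0.8706, G'=156/255≈0.6118, B'=236/255≈0.9255
Max=236/255, Min=156/255, Δ=Max-Min=80/255
L = (Max+Min)/2 = (236+156)/510 = 392/510 = 0.76862… → L = 76.9%
L > 0.5 → S = Δ/(2-Max-Min) = 80/(510-236-156) = 80/118 = 0.67796… → S = 67.8%
(the 1/255 factors cancel in S and H, so raw channel differences can be used)
Max is B' → H = 60 × ((R-G)/Δ + 4) = 60 × ((222-156)/80 + 4)
  66/80 + 4 = 0.825 + 4 = 4.825
  H = 60 × 4.825 = 289.5° → H = 289.5°
= HSL(289.5°, 67.8%, 76.9%)


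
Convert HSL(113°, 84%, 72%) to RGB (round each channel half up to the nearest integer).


H=113°, S=0.84, L=0.72
C = (1-|2L-1|)×S = (1-|0.44|)×0.84 = 0.4704
H' = H/60 = 113/60 ≈ 1.8833; X = C×(1-|H' mod 2 - 1|) = 0.05488
m = L - C/2 = 0.72 - 0.2352 = 0.4848
Sector ⌊H'⌋ = 1 → (R',G',B') = (0.05488, 0.4704, 0.0)
RGB = ((R'+m)×255, (G'+m)×255, (B'+m)×255) = (137.6184, 243.576, 123.624)
Round half up → RGB(138, 244, 124)


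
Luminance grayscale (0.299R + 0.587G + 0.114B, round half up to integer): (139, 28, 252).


Gray = 0.299×R + 0.587×G + 0.114×B
Gray = 0.299×139 + 0.587×28 + 0.114×252
Gray = 41.561 + 16.436 + 28.728
Gray = 86.725 → round half up → 87
Gray = 87


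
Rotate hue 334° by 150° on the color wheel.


New hue = (H + rotation) mod 360
New hue = (334 + 150) mod 360
= 484 mod 360
= 124°


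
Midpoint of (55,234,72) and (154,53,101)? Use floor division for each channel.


Midpoint: each channel = ⌊(C₁+C₂)/2⌋
R: ⌊(55+154)/2⌋ = 104
G: ⌊(234+53)/2⌋ = 143
B: ⌊(72+101)/2⌋ = 86
= RGB(104, 143, 86)


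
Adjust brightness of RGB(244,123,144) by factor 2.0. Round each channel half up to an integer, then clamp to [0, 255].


Multiply each channel by 2.0, round half up, clamp to [0, 255]
R: 244×2.0 = 488 → clamp → 255
G: 123×2.0 = 246
B: 144×2.0 = 288 → clamp → 255
= RGB(255, 246, 255)


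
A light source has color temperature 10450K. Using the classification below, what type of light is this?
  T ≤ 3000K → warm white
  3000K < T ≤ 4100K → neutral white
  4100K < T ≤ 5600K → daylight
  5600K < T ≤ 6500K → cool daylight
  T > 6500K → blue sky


Temperature: 10450K
10450K > 6500K → blue sky
Classification: blue sky


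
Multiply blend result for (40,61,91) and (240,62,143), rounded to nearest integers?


Multiply: C = A×B/255, rounded to nearest integer
R: 40×240/255 = 9600/255 ≈ 37.647 → 38
G: 61×62/255 = 3782/255 ≈ 14.831 → 15
B: 91×143/255 = 13013/255 ≈ 51.031 → 51
= RGB(38, 15, 51)


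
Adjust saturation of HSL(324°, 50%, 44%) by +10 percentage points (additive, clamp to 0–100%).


Original S = 50%
Adjustment = +10 percentage points
New S = 50 + (10) = 60
Clamp to [0, 100] → 60
= HSL(324°, 60%, 44%)


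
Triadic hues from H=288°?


Triadic: equally spaced at 120° intervals
H1 = 288°
H2 = (288 + 120) mod 360 = 48°
H3 = (288 + 240) mod 360 = 168°
Triadic = 288°, 48°, 168°


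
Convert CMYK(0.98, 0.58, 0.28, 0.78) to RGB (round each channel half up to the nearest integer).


R = 255 × (1-C) × (1-K) = 255 × 0.02 × 0.22 = 1.122 → 1
G = 255 × (1-M) × (1-K) = 255 × 0.42 × 0.22 = 23.562 → 24
B = 255 × (1-Y) × (1-K) = 255 × 0.72 × 0.22 = 40.392 → 40
= RGB(1, 24, 40)
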